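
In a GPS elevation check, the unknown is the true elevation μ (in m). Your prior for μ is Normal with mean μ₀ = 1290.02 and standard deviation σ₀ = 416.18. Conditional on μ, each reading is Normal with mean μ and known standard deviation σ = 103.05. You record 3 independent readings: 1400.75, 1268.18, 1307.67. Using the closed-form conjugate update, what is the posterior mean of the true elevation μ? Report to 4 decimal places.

1324.8221

For Normal data with known variance σ², a Normal(μ₀, σ₀²) prior on μ is conjugate. Posterior precision = 1/σ₀² + n/σ²; posterior mean is the precision-weighted average of μ₀ and x̄.
Σxᵢ = 1400.75 + 1268.18 + 1307.67 = 3976.6, so n·x̄ = 3976.6.
σ₀² = 416.18² = 173205.7924, σ² = 103.05² = 10619.3025; σ² + n·σ₀² = 10619.3025 + 3·173205.7924 = 530236.6797.
Posterior mean = (μ₀/σ₀² + n·x̄/σ²)/(1/σ₀² + n/σ²) = (σ²·μ₀ + σ₀²·n·x̄)/(σ² + n·σ₀²) = (10619.3025·1290.02 + 173205.7924·3976.6)/530236.6797 = 702469266.66889/530236.6797 = 1324.8221.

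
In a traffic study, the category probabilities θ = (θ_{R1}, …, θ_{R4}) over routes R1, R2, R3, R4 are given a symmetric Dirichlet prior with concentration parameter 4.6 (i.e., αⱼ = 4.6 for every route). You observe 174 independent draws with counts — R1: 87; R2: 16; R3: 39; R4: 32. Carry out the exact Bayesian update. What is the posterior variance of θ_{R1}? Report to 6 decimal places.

0.001290

The Dirichlet prior is conjugate to the Multinomial likelihood: each posterior αⱼ = prior αⱼ + observed count nⱼ.
Posterior concentration: (91.6, 20.6, 43.6, 36.6), total = 192.4.
Var[θ_j] = α_j(Σα−α_j)/((Σα)²(Σα+1)) = 91.6·100.8/(192.4²·193.4) = 0.001290.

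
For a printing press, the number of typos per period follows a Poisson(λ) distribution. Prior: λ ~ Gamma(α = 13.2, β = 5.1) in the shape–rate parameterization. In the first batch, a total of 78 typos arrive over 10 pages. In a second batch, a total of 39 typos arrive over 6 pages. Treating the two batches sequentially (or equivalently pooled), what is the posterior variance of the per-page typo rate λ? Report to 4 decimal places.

With a Gamma(shape α, rate β) prior, the Poisson likelihood is conjugate: the posterior is Gamma(α + ΣXᵢ, β + n).
After batch 1: Gamma(α+S, β+n) = Gamma(13.2+78, 5.1+10) = Gamma(91.2, 15.1).
After batch 2: Gamma(α+S, β+n) = Gamma(91.2+39, 15.1+6) = Gamma(130.2, 21.1).
Var = α/β² = 130.2/21.1² = 0.2924.

0.2924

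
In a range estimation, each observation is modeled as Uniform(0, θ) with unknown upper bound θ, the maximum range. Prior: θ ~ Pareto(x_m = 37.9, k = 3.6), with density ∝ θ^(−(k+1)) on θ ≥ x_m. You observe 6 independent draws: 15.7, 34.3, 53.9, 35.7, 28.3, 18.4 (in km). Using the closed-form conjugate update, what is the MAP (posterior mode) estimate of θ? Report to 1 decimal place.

53.9

A Pareto(scale x_m, shape k) prior on the upper bound θ of Uniform(0, θ) is conjugate: posterior is Pareto(max(x_m, max xᵢ), k + n).
Sample maximum = 53.9; prior scale x_m = 37.9 → posterior scale = max = 53.9.
Posterior shape = 3.6 + 6 = 9.6.
The Pareto density is decreasing on [x_m, ∞), so the mode is x_m = 53.9.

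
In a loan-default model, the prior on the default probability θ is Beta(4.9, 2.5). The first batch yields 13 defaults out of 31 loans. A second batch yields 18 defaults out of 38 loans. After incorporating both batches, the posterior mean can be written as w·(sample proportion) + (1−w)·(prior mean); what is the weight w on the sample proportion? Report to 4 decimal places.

0.9031

The Beta prior is conjugate to a Binomial/Bernoulli likelihood; the update adds successes to α and failures to β.
Total number of loans: n = 31 + 38 = 69.
Posterior mean = (α₀+k)/(α₀+β₀+n) = [n/(α₀+β₀+n)]·(k/n) + [(α₀+β₀)/(α₀+β₀+n)]·α₀/(α₀+β₀), so only n and the prior enter the weight.
The weight on the data is w = n/(α₀+β₀+n) = 69/(4.9+2.5+69) = 69/76.4 = 0.9031.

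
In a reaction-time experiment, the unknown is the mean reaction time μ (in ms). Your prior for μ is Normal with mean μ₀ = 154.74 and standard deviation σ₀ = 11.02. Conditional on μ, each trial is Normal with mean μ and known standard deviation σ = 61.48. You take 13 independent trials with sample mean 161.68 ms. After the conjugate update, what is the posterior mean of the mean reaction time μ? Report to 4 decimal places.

156.7847

For Normal data with known variance σ², a Normal(μ₀, σ₀²) prior on μ is conjugate. Posterior precision = 1/σ₀² + n/σ²; posterior mean is the precision-weighted average of μ₀ and x̄.
n·x̄ = 13·161.68 = 2101.84.
σ₀² = 11.02² = 121.4404, σ² = 61.48² = 3779.7904; σ² + n·σ₀² = 3779.7904 + 13·121.4404 = 5358.5156.
Posterior mean = (μ₀/σ₀² + n·x̄/σ²)/(1/σ₀² + n/σ²) = (σ²·μ₀ + σ₀²·n·x̄)/(σ² + n·σ₀²) = (3779.7904·154.74 + 121.4404·2101.84)/5358.5156 = 840133.056832/5358.5156 = 156.7847.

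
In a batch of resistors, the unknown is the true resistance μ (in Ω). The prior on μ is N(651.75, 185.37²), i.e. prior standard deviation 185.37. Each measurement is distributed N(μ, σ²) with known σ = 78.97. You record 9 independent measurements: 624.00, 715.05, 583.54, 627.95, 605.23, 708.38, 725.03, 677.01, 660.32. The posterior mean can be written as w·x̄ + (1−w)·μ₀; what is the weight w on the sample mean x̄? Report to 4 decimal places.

For Normal data with known variance σ², a Normal(μ₀, σ₀²) prior on μ is conjugate. Posterior precision = 1/σ₀² + n/σ²; posterior mean is the precision-weighted average of μ₀ and x̄.
σ₀² = 185.37² = 34362.0369, σ² = 78.97² = 6236.2609. Prior precision 1/σ₀² = 1/34362.0369; data precision n/σ² = 9/6236.2609.
w = (n/σ²)/(1/σ₀² + n/σ²) = n·σ₀²/(σ² + n·σ₀²) = 9·34362.0369/(6236.2609 + 9·34362.0369) = 309258.3321/315494.593 = 0.9802.

0.9802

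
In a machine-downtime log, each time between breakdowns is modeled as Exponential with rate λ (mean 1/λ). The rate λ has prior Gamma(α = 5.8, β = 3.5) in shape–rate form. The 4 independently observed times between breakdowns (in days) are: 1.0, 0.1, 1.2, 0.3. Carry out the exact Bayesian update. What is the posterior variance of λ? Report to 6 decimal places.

With a Gamma(shape α, rate β) prior on the exponential rate λ, the posterior after n observations with total T = Σxᵢ is Gamma(α+n, β+T).
Sum of observations T = 2.6 days; n = 4.
Posterior: Gamma(5.8+4, 3.5+2.6) = Gamma(9.8, 6.1).
Var = α/β² = 0.263370.

0.263370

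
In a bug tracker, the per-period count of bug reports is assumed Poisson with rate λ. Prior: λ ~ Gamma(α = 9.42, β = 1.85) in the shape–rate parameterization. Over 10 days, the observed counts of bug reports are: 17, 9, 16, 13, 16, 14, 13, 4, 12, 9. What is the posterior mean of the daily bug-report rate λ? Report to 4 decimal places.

11.1747

With a Gamma(shape α, rate β) prior, the Poisson likelihood is conjugate: the posterior is Gamma(α + ΣXᵢ, β + n).
Sum of counts S = 123 over n = 10 days.
Posterior: Gamma(α+S, β+n) = Gamma(9.42+123, 1.85+10) = Gamma(132.42, 11.85).
Posterior mean = α/β = 132.42/11.85 = 11.1747.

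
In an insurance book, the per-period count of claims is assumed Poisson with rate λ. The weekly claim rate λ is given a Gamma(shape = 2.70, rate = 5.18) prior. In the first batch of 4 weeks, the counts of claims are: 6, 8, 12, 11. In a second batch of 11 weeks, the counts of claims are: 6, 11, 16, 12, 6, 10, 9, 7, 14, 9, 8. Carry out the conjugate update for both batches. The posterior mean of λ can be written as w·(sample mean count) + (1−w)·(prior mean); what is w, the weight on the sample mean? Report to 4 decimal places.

0.7433

With a Gamma(shape α, rate β) prior, the Poisson likelihood is conjugate: the posterior is Gamma(α + ΣXᵢ, β + n).
Total number of weeks: n = 4 + 11 = 15.
Posterior mean = (α₀+S)/(β₀+n) = [n/(β₀+n)]·(S/n) + [β₀/(β₀+n)]·(α₀/β₀), so only n and β₀ enter the weight.
Weight on data w = n/(β₀+n) = 15/(5.18+15) = 15/20.18 = 0.7433.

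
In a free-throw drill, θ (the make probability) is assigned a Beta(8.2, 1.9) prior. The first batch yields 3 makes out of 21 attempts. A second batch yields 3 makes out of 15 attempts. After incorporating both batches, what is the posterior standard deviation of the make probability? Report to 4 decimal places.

The Beta prior is conjugate to a Binomial/Bernoulli likelihood; the update adds successes to α and failures to β.
After batch 1: Beta(8.2+3, 1.9+18) = Beta(11.2, 19.9).
After batch 2: Beta(11.2+3, 19.9+12) = Beta(14.2, 31.9).
Var = αβ/((α+β)²(α+β+1)) = 14.2·31.9/(46.1²·47.1) = 0.00452539; SD = √0.00452539 = 0.0673.

0.0673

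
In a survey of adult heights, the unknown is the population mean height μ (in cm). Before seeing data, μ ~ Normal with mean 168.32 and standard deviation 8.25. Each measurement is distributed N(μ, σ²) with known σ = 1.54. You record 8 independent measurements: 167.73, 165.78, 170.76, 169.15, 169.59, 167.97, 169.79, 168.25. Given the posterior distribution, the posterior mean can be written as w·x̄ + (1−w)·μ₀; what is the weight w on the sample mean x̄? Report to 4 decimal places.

For Normal data with known variance σ², a Normal(μ₀, σ₀²) prior on μ is conjugate. Posterior precision = 1/σ₀² + n/σ²; posterior mean is the precision-weighted average of μ₀ and x̄.
σ₀² = 8.25² = 68.0625, σ² = 1.54² = 2.3716. Prior precision 1/σ₀² = 1/68.0625; data precision n/σ² = 8/2.3716.
w = (n/σ²)/(1/σ₀² + n/σ²) = n·σ₀²/(σ² + n·σ₀²) = 8·68.0625/(2.3716 + 8·68.0625) = 544.5/546.8716 = 0.9957.

0.9957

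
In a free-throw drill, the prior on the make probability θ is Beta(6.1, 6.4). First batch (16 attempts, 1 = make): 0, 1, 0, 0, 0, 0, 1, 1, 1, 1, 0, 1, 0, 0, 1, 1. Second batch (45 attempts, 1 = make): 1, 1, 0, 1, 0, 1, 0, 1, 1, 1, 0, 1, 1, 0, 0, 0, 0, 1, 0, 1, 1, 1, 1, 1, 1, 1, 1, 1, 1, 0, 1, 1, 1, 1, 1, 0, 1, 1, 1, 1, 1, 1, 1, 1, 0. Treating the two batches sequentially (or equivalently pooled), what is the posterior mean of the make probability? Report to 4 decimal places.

The Beta prior is conjugate to a Binomial/Bernoulli likelihood; the update adds successes to α and failures to β.
After batch 1: Beta(6.1+8, 6.4+8) = Beta(14.1, 14.4).
After batch 2: Beta(14.1+33, 14.4+12) = Beta(47.1, 26.4).
Posterior mean = α/(α+β) = 47.1/73.5 = 0.6408.

0.6408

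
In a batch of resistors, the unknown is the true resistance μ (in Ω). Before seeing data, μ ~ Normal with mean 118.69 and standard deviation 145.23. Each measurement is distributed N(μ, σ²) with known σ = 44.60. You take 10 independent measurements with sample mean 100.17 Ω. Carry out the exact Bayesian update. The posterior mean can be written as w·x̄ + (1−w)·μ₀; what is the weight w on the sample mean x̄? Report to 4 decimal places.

0.9907

For Normal data with known variance σ², a Normal(μ₀, σ₀²) prior on μ is conjugate. Posterior precision = 1/σ₀² + n/σ²; posterior mean is the precision-weighted average of μ₀ and x̄.
σ₀² = 145.23² = 21091.7529, σ² = 44.60² = 1989.16. Prior precision 1/σ₀² = 1/21091.7529; data precision n/σ² = 10/1989.16.
w = (n/σ²)/(1/σ₀² + n/σ²) = n·σ₀²/(σ² + n·σ₀²) = 10·21091.7529/(1989.16 + 10·21091.7529) = 210917.529/212906.689 = 0.9907.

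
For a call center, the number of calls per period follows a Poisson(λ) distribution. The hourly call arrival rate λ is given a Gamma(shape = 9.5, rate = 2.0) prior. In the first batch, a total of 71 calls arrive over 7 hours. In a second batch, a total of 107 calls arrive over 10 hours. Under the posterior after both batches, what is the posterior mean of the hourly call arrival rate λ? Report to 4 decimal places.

With a Gamma(shape α, rate β) prior, the Poisson likelihood is conjugate: the posterior is Gamma(α + ΣXᵢ, β + n).
After batch 1: Gamma(α+S, β+n) = Gamma(9.5+71, 2.0+7) = Gamma(80.5, 9.0).
After batch 2: Gamma(α+S, β+n) = Gamma(80.5+107, 9.0+10) = Gamma(187.5, 19.0).
Posterior mean = α/β = 187.5/19.0 = 9.8684.

9.8684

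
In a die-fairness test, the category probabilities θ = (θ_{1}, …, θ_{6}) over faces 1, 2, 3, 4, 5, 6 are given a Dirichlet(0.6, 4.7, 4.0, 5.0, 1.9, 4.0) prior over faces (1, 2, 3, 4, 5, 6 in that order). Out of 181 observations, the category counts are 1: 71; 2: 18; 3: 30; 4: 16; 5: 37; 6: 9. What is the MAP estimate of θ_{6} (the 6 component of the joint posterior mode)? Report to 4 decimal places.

0.0615

The Dirichlet prior is conjugate to the Multinomial likelihood: each posterior αⱼ = prior αⱼ + observed count nⱼ.
Posterior concentration: (71.6, 22.7, 34.0, 21.0, 38.9, 13.0), total = 201.2.
Joint mode component: (α_{6}−1)/(Σα−K) = 12.0/195.2 = 0.0615.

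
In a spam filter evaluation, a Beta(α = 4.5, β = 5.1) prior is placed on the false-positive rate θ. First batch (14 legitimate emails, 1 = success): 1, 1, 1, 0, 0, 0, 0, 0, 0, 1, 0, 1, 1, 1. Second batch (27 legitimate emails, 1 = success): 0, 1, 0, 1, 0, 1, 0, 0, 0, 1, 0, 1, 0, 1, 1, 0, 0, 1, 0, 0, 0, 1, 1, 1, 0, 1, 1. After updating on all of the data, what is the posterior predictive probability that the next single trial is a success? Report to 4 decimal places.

0.4842

The Beta prior is conjugate to a Binomial/Bernoulli likelihood; the update adds successes to α and failures to β.
After batch 1: Beta(4.5+7, 5.1+7) = Beta(11.5, 12.1).
After batch 2: Beta(11.5+13, 12.1+14) = Beta(24.5, 26.1).
For a single future Bernoulli trial, P(success | data) = α/(α+β) = 0.4842.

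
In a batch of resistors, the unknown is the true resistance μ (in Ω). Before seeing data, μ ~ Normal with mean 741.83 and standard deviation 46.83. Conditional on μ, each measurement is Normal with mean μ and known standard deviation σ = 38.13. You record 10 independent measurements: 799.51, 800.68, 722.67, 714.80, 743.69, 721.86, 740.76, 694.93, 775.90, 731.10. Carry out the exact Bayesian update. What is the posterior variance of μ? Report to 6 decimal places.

For Normal data with known variance σ², a Normal(μ₀, σ₀²) prior on μ is conjugate. Posterior precision = 1/σ₀² + n/σ²; posterior mean is the precision-weighted average of μ₀ and x̄.
σ₀² = 46.83² = 2193.0489, σ² = 38.13² = 1453.8969; σ² + n·σ₀² = 1453.8969 + 10·2193.0489 = 23384.3859.
Posterior precision = 1/σ₀² + n/σ² = 1/2193.0489 + 10/1453.8969 = (σ² + n·σ₀²)/(σ₀²σ²) = 23384.3859/(2193.0489·1453.8969); posterior variance σₙ² = σ₀²σ²/(σ² + n·σ₀²) = 2193.0489·1453.8969/23384.3859 = 136.350256.

136.350256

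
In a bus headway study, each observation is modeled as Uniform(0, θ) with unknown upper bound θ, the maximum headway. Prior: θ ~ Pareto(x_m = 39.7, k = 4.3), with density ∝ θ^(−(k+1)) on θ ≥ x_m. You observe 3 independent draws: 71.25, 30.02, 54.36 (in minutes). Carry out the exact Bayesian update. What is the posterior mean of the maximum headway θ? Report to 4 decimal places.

82.5595

A Pareto(scale x_m, shape k) prior on the upper bound θ of Uniform(0, θ) is conjugate: posterior is Pareto(max(x_m, max xᵢ), k + n).
Sample maximum = 71.25; prior scale x_m = 39.7 → posterior scale = max = 71.25.
Posterior shape = 4.3 + 3 = 7.3.
E[θ|data] = k·x_m/(k−1) = 7.3·71.25/6.3 = 82.5595.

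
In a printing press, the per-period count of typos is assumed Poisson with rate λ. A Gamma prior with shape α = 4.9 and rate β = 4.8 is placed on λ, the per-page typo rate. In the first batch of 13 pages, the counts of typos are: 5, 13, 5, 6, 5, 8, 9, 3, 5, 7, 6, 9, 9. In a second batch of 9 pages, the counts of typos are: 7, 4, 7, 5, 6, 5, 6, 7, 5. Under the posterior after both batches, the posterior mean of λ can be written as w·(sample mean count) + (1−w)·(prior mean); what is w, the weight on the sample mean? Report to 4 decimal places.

0.8209

With a Gamma(shape α, rate β) prior, the Poisson likelihood is conjugate: the posterior is Gamma(α + ΣXᵢ, β + n).
Total number of pages: n = 13 + 9 = 22.
Posterior mean = (α₀+S)/(β₀+n) = [n/(β₀+n)]·(S/n) + [β₀/(β₀+n)]·(α₀/β₀), so only n and β₀ enter the weight.
Weight on data w = n/(β₀+n) = 22/(4.8+22) = 22/26.8 = 0.8209.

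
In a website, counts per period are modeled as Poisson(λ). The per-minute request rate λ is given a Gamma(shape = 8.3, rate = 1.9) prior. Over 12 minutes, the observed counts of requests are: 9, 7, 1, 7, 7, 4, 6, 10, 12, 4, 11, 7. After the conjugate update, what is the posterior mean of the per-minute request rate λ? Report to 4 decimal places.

With a Gamma(shape α, rate β) prior, the Poisson likelihood is conjugate: the posterior is Gamma(α + ΣXᵢ, β + n).
Sum of counts S = 85 over n = 12 minutes.
Posterior: Gamma(α+S, β+n) = Gamma(8.3+85, 1.9+12) = Gamma(93.3, 13.9).
Posterior mean = α/β = 93.3/13.9 = 6.7122.

6.7122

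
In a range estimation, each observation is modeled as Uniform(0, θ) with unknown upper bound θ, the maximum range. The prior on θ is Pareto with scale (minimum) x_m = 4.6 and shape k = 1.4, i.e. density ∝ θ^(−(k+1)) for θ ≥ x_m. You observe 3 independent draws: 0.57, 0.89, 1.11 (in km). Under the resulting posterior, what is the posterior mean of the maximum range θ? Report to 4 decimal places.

A Pareto(scale x_m, shape k) prior on the upper bound θ of Uniform(0, θ) is conjugate: posterior is Pareto(max(x_m, max xᵢ), k + n).
Sample maximum = 1.11; prior scale x_m = 4.6 → posterior scale = max = 4.60.
Posterior shape = 1.4 + 3 = 4.4.
E[θ|data] = k·x_m/(k−1) = 4.4·4.60/3.4 = 5.9529.

5.9529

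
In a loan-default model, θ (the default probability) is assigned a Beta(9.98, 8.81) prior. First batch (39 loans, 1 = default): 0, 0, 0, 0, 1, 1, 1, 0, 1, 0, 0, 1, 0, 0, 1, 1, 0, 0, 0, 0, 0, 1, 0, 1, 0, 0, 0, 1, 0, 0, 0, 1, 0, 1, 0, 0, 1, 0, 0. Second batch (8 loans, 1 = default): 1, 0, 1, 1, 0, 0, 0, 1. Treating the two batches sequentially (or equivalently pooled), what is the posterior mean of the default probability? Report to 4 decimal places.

0.4101

The Beta prior is conjugate to a Binomial/Bernoulli likelihood; the update adds successes to α and failures to β.
After batch 1: Beta(9.98+13, 8.81+26) = Beta(22.98, 34.81).
After batch 2: Beta(22.98+4, 34.81+4) = Beta(26.98, 38.81).
Posterior mean = α/(α+β) = 26.98/65.79 = 0.4101.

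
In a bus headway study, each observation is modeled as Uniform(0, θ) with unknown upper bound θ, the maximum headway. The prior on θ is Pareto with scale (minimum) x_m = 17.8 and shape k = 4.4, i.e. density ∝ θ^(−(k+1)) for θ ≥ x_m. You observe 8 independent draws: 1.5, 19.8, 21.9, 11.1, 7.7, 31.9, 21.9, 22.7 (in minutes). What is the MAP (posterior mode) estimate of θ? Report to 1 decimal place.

A Pareto(scale x_m, shape k) prior on the upper bound θ of Uniform(0, θ) is conjugate: posterior is Pareto(max(x_m, max xᵢ), k + n).
Sample maximum = 31.9; prior scale x_m = 17.8 → posterior scale = max = 31.9.
Posterior shape = 4.4 + 8 = 12.4.
The Pareto density is decreasing on [x_m, ∞), so the mode is x_m = 31.9.

31.9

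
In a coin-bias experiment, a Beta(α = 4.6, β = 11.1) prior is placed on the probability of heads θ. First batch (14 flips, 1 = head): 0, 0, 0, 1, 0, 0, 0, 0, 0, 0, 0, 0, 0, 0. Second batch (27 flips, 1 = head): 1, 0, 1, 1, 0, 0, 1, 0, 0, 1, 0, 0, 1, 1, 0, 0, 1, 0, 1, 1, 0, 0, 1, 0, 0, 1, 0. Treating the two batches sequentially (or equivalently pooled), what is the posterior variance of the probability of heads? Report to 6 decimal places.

The Beta prior is conjugate to a Binomial/Bernoulli likelihood; the update adds successes to α and failures to β.
After batch 1: Beta(4.6+1, 11.1+13) = Beta(5.6, 24.1).
After batch 2: Beta(5.6+12, 24.1+15) = Beta(17.6, 39.1).
Var = αβ/((α+β)²(α+β+1)) = 17.6·39.1/(56.7²·57.7) = 0.003710.

0.003710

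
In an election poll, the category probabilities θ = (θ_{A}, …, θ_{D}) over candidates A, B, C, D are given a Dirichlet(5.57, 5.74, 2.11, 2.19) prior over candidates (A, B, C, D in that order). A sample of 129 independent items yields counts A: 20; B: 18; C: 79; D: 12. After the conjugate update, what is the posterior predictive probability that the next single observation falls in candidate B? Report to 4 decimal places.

0.1642

The Dirichlet prior is conjugate to the Multinomial likelihood: each posterior αⱼ = prior αⱼ + observed count nⱼ.
Posterior concentration: (25.57, 23.74, 81.11, 14.19), total = 144.61.
P(next = B | data) = α_{B}/Σα = 0.1642.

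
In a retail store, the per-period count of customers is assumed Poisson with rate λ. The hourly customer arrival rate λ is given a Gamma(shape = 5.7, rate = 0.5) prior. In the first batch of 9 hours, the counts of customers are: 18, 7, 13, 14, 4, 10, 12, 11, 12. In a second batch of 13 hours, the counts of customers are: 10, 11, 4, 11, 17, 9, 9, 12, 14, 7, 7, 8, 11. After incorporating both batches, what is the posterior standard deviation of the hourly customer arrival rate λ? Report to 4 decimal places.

0.6838

With a Gamma(shape α, rate β) prior, the Poisson likelihood is conjugate: the posterior is Gamma(α + ΣXᵢ, β + n).
Batch 1: sum of counts S = 101 over n = 9 hours.
After batch 1: Gamma(α+S, β+n) = Gamma(5.7+101, 0.5+9) = Gamma(106.7, 9.5).
Batch 2: sum of counts S = 130 over n = 13 hours.
After batch 2: Gamma(α+S, β+n) = Gamma(106.7+130, 9.5+13) = Gamma(236.7, 22.5).
SD = √α/β = √236.7/22.5 = 0.6838.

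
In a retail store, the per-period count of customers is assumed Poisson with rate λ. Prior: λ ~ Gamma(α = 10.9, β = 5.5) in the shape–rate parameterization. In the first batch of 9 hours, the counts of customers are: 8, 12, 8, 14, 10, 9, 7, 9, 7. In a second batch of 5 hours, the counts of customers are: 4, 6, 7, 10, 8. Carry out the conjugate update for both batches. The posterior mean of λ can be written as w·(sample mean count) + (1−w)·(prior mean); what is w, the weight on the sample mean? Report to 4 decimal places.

With a Gamma(shape α, rate β) prior, the Poisson likelihood is conjugate: the posterior is Gamma(α + ΣXᵢ, β + n).
Total number of hours: n = 9 + 5 = 14.
Posterior mean = (α₀+S)/(β₀+n) = [n/(β₀+n)]·(S/n) + [β₀/(β₀+n)]·(α₀/β₀), so only n and β₀ enter the weight.
Weight on data w = n/(β₀+n) = 14/(5.5+14) = 14/19.5 = 0.7179.

0.7179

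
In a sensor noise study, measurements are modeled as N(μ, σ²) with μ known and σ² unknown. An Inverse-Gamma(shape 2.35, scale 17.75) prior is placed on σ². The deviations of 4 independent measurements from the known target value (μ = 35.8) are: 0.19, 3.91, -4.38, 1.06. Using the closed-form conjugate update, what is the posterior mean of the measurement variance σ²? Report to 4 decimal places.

10.6167

With known mean μ and an Inverse-Gamma(α, β) prior on σ², the Normal likelihood is conjugate: posterior is Inv-Gamma(α + n/2, β + Σ(xᵢ−μ)²/2).
Σ(xᵢ−μ)² = (0.19)² + (3.91)² + (-4.38)² + (1.06)² = 35.6322.
Posterior: Inv-Gamma(2.35 + 4/2, 17.75 + 35.6322/2) = Inv-Gamma(4.35, 35.56610).
E[σ²|data] = β/(α−1) = 35.56610/3.35 = 10.6167.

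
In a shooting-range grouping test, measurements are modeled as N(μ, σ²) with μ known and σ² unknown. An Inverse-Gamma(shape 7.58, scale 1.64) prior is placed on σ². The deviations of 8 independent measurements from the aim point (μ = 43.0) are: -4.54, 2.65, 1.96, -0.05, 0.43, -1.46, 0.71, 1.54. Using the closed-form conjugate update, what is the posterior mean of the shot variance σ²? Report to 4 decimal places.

1.8880

With known mean μ and an Inverse-Gamma(α, β) prior on σ², the Normal likelihood is conjugate: posterior is Inv-Gamma(α + n/2, β + Σ(xᵢ−μ)²/2).
Σ(xᵢ−μ)² = (-4.54)² + (2.65)² + (1.96)² + (-0.05)² + (0.43)² + (-1.46)² + (0.71)² + (1.54)² = 36.6704.
Posterior: Inv-Gamma(7.58 + 8/2, 1.64 + 36.6704/2) = Inv-Gamma(11.58, 19.97520).
E[σ²|data] = β/(α−1) = 19.97520/10.58 = 1.8880.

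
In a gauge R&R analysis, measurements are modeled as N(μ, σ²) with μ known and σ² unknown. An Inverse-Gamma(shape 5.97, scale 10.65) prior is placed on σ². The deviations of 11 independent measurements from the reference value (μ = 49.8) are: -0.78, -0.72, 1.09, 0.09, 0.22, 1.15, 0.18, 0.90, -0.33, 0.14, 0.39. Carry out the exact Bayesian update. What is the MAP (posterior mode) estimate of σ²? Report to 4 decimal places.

1.0472

With known mean μ and an Inverse-Gamma(α, β) prior on σ², the Normal likelihood is conjugate: posterior is Inv-Gamma(α + n/2, β + Σ(xᵢ−μ)²/2).
Σ(xᵢ−μ)² = (-0.78)² + (-0.72)² + (1.09)² + (0.09)² + (0.22)² + (1.15)² + (0.18)² + (0.90)² + (-0.33)² + (0.14)² + (0.39)² = 4.8169.
Posterior: Inv-Gamma(5.97 + 11/2, 10.65 + 4.8169/2) = Inv-Gamma(11.47, 13.05845).
Mode = β/(α+1) = 13.05845/12.47 = 1.0472.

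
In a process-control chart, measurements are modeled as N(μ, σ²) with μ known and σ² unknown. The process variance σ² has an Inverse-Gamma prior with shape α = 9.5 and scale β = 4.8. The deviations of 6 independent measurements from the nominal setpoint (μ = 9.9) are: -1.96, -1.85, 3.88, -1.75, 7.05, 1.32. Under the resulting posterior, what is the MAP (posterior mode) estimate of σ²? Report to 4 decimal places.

3.2010

With known mean μ and an Inverse-Gamma(α, β) prior on σ², the Normal likelihood is conjugate: posterior is Inv-Gamma(α + n/2, β + Σ(xᵢ−μ)²/2).
Σ(xᵢ−μ)² = (-1.96)² + (-1.85)² + (3.88)² + (-1.75)² + (7.05)² + (1.32)² = 76.8259.
Posterior: Inv-Gamma(9.5 + 6/2, 4.8 + 76.8259/2) = Inv-Gamma(12.50, 43.21295).
Mode = β/(α+1) = 43.21295/13.50 = 3.2010.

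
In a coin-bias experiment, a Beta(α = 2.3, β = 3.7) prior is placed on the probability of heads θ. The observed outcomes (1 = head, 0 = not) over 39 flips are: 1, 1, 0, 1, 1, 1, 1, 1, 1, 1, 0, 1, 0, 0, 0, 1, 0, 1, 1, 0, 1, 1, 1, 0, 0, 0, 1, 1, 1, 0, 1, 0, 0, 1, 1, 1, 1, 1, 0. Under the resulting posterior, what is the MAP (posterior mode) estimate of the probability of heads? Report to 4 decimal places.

0.6116

The Beta prior is conjugate to a Binomial/Bernoulli likelihood; the update adds successes to α and failures to β.
Posterior: Beta(α+k, β+n−k) = Beta(2.3+25, 3.7+14) = Beta(27.3, 17.7).
Mode of Beta(a,b) for a,b>1 is (a−1)/(a+b−2) = 26.3/43.0 = 0.6116.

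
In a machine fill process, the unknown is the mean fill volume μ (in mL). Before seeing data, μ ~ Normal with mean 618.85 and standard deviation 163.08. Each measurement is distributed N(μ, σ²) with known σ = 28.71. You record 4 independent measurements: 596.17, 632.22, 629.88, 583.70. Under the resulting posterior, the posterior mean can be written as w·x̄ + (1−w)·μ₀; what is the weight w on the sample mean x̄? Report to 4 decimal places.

0.9923

For Normal data with known variance σ², a Normal(μ₀, σ₀²) prior on μ is conjugate. Posterior precision = 1/σ₀² + n/σ²; posterior mean is the precision-weighted average of μ₀ and x̄.
σ₀² = 163.08² = 26595.0864, σ² = 28.71² = 824.2641. Prior precision 1/σ₀² = 1/26595.0864; data precision n/σ² = 4/824.2641.
w = (n/σ²)/(1/σ₀² + n/σ²) = n·σ₀²/(σ² + n·σ₀²) = 4·26595.0864/(824.2641 + 4·26595.0864) = 106380.3456/107204.6097 = 0.9923.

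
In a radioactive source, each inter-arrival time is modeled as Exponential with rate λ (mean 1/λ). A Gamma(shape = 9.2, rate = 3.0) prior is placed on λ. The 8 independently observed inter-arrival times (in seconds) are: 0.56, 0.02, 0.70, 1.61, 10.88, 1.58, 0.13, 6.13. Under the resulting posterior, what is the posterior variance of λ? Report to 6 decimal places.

With a Gamma(shape α, rate β) prior on the exponential rate λ, the posterior after n observations with total T = Σxᵢ is Gamma(α+n, β+T).
Sum of observations T = 21.61 seconds; n = 8.
Posterior: Gamma(9.2+8, 3.0+21.61) = Gamma(17.2, 24.61).
Var = α/β² = 0.028399.

0.028399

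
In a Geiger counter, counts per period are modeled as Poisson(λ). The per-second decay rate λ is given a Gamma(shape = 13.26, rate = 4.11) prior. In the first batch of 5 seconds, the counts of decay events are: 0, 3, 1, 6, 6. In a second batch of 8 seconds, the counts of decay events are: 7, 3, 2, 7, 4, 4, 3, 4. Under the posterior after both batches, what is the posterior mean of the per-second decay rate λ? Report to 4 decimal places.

With a Gamma(shape α, rate β) prior, the Poisson likelihood is conjugate: the posterior is Gamma(α + ΣXᵢ, β + n).
Batch 1: sum of counts S = 16 over n = 5 seconds.
After batch 1: Gamma(α+S, β+n) = Gamma(13.26+16, 4.11+5) = Gamma(29.26, 9.11).
Batch 2: sum of counts S = 34 over n = 8 seconds.
After batch 2: Gamma(α+S, β+n) = Gamma(29.26+34, 9.11+8) = Gamma(63.26, 17.11).
Posterior mean = α/β = 63.26/17.11 = 3.6973.

3.6973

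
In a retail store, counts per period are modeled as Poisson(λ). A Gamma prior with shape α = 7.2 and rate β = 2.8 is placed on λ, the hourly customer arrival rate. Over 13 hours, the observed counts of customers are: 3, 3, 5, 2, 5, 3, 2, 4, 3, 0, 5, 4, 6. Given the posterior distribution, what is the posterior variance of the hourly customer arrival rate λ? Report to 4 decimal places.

0.2091

With a Gamma(shape α, rate β) prior, the Poisson likelihood is conjugate: the posterior is Gamma(α + ΣXᵢ, β + n).
Sum of counts S = 45 over n = 13 hours.
Posterior: Gamma(α+S, β+n) = Gamma(7.2+45, 2.8+13) = Gamma(52.2, 15.8).
Var = α/β² = 52.2/15.8² = 0.2091.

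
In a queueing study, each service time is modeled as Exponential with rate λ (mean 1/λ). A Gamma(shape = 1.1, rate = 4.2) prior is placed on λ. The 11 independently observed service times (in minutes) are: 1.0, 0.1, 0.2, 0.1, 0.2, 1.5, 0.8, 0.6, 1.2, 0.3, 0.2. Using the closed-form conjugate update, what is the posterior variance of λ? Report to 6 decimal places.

With a Gamma(shape α, rate β) prior on the exponential rate λ, the posterior after n observations with total T = Σxᵢ is Gamma(α+n, β+T).
Sum of observations T = 6.2 minutes; n = 11.
Posterior: Gamma(1.1+11, 4.2+6.2) = Gamma(12.1, 10.4).
Var = α/β² = 0.111871.

0.111871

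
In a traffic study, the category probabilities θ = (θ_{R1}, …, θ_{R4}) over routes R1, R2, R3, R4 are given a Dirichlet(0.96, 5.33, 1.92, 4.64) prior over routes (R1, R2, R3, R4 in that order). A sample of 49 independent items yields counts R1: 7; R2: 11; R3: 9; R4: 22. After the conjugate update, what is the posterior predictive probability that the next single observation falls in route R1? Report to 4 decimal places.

The Dirichlet prior is conjugate to the Multinomial likelihood: each posterior αⱼ = prior αⱼ + observed count nⱼ.
Posterior concentration: (7.96, 16.33, 10.92, 26.64), total = 61.85.
P(next = R1 | data) = α_{R1}/Σα = 0.1287.

0.1287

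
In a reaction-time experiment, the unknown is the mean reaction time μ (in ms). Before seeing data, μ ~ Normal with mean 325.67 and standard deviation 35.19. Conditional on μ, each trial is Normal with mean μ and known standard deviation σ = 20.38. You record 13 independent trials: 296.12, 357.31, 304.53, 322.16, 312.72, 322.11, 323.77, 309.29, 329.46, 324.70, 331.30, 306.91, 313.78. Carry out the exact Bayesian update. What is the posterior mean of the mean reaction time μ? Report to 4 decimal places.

For Normal data with known variance σ², a Normal(μ₀, σ₀²) prior on μ is conjugate. Posterior precision = 1/σ₀² + n/σ²; posterior mean is the precision-weighted average of μ₀ and x̄.
Σxᵢ = 296.12 + 357.31 + 304.53 + 322.16 + 312.72 + 322.11 + 323.77 + 309.29 + 329.46 + 324.70 + 331.30 + 306.91 + 313.78 = 4154.16, so n·x̄ = 4154.16.
σ₀² = 35.19² = 1238.3361, σ² = 20.38² = 415.3444; σ² + n·σ₀² = 415.3444 + 13·1238.3361 = 16513.7137.
Posterior mean = (μ₀/σ₀² + n·x̄/σ²)/(1/σ₀² + n/σ²) = (σ²·μ₀ + σ₀²·n·x̄)/(σ² + n·σ₀²) = (415.3444·325.67 + 1238.3361·4154.16)/16513.7137 = 5279511.503924/16513.7137 = 319.7047.

319.7047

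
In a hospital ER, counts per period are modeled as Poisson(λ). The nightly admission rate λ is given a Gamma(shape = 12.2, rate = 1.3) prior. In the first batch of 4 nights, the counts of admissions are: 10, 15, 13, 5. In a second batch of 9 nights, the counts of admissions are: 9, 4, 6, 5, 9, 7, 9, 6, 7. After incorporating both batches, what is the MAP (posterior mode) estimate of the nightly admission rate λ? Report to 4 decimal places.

8.1259

With a Gamma(shape α, rate β) prior, the Poisson likelihood is conjugate: the posterior is Gamma(α + ΣXᵢ, β + n).
Batch 1: sum of counts S = 43 over n = 4 nights.
After batch 1: Gamma(α+S, β+n) = Gamma(12.2+43, 1.3+4) = Gamma(55.2, 5.3).
Batch 2: sum of counts S = 62 over n = 9 nights.
After batch 2: Gamma(α+S, β+n) = Gamma(55.2+62, 5.3+9) = Gamma(117.2, 14.3).
Mode of Gamma(α,β) for α≥1 is (α−1)/β = 116.2/14.3 = 8.1259.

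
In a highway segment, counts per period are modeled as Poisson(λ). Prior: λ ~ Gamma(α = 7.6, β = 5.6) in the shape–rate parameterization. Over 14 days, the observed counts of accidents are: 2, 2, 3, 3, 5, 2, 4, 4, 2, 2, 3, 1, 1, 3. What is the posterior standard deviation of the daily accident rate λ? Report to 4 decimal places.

With a Gamma(shape α, rate β) prior, the Poisson likelihood is conjugate: the posterior is Gamma(α + ΣXᵢ, β + n).
Sum of counts S = 37 over n = 14 days.
Posterior: Gamma(α+S, β+n) = Gamma(7.6+37, 5.6+14) = Gamma(44.6, 19.6).
SD = √α/β = √44.6/19.6 = 0.3407.

0.3407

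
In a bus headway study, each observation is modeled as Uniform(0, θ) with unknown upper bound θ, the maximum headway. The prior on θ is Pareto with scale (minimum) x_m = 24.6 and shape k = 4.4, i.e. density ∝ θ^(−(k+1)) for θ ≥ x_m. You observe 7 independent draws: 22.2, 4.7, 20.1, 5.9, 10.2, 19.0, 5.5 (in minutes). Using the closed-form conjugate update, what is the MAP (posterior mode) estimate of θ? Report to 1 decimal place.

24.6

A Pareto(scale x_m, shape k) prior on the upper bound θ of Uniform(0, θ) is conjugate: posterior is Pareto(max(x_m, max xᵢ), k + n).
Sample maximum = 22.2; prior scale x_m = 24.6 → posterior scale = max = 24.6.
Posterior shape = 4.4 + 7 = 11.4.
The Pareto density is decreasing on [x_m, ∞), so the mode is x_m = 24.6.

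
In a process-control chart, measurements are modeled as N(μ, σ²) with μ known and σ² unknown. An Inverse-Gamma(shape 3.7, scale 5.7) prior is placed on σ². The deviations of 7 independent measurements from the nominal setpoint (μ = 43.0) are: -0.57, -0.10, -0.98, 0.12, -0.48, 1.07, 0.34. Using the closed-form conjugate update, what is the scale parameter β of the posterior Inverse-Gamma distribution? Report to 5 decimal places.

With known mean μ and an Inverse-Gamma(α, β) prior on σ², the Normal likelihood is conjugate: posterior is Inv-Gamma(α + n/2, β + Σ(xᵢ−μ)²/2).
Σ(xᵢ−μ)² = (-0.57)² + (-0.10)² + (-0.98)² + (0.12)² + (-0.48)² + (1.07)² + (0.34)² = 2.8006.
Posterior: Inv-Gamma(3.7 + 7/2, 5.7 + 2.8006/2) = Inv-Gamma(7.20, 7.10030).
Posterior β = 7.10030.

7.10030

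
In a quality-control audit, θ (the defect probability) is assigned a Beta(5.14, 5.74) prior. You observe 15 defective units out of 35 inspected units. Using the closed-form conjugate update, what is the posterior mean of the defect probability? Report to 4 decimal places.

0.4390

The Beta prior is conjugate to a Binomial/Bernoulli likelihood; the update adds successes to α and failures to β.
Posterior: Beta(α+k, β+n−k) = Beta(5.14+15, 5.74+20) = Beta(20.14, 25.74).
Posterior mean = α/(α+β) = 20.14/45.88 = 0.4390.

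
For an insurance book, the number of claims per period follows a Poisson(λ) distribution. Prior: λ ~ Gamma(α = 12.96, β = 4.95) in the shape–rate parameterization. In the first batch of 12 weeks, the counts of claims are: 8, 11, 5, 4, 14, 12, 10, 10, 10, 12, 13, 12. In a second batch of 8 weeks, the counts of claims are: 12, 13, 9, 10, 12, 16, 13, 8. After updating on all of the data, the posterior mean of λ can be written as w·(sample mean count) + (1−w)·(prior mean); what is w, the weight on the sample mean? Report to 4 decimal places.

With a Gamma(shape α, rate β) prior, the Poisson likelihood is conjugate: the posterior is Gamma(α + ΣXᵢ, β + n).
Total number of weeks: n = 12 + 8 = 20.
Posterior mean = (α₀+S)/(β₀+n) = [n/(β₀+n)]·(S/n) + [β₀/(β₀+n)]·(α₀/β₀), so only n and β₀ enter the weight.
Weight on data w = n/(β₀+n) = 20/(4.95+20) = 20/24.95 = 0.8016.

0.8016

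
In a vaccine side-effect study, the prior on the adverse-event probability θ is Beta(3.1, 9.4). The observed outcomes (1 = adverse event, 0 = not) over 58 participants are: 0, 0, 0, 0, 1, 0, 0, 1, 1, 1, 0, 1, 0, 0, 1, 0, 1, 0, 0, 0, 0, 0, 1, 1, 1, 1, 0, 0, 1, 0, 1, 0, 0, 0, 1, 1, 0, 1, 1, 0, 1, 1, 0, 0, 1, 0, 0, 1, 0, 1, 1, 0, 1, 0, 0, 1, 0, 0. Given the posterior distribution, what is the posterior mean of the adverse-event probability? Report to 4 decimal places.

0.3986

The Beta prior is conjugate to a Binomial/Bernoulli likelihood; the update adds successes to α and failures to β.
Posterior: Beta(α+k, β+n−k) = Beta(3.1+25, 9.4+33) = Beta(28.1, 42.4).
Posterior mean = α/(α+β) = 28.1/70.5 = 0.3986.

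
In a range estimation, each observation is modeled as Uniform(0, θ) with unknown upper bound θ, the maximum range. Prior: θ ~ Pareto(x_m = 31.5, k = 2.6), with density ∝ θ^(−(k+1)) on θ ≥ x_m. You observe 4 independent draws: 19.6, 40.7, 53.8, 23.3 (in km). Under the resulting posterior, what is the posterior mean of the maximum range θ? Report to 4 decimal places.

63.4071

A Pareto(scale x_m, shape k) prior on the upper bound θ of Uniform(0, θ) is conjugate: posterior is Pareto(max(x_m, max xᵢ), k + n).
Sample maximum = 53.8; prior scale x_m = 31.5 → posterior scale = max = 53.8.
Posterior shape = 2.6 + 4 = 6.6.
E[θ|data] = k·x_m/(k−1) = 6.6·53.8/5.6 = 63.4071.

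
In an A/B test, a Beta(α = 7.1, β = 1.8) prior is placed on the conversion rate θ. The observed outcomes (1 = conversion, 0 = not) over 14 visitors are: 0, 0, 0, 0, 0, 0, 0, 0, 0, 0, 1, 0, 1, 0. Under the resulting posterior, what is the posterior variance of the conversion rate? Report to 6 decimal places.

0.010020

The Beta prior is conjugate to a Binomial/Bernoulli likelihood; the update adds successes to α and failures to β.
Posterior: Beta(α+k, β+n−k) = Beta(7.1+2, 1.8+12) = Beta(9.1, 13.8).
Var = αβ/((α+β)²(α+β+1)) = 9.1·13.8/(22.9²·23.9) = 0.010020.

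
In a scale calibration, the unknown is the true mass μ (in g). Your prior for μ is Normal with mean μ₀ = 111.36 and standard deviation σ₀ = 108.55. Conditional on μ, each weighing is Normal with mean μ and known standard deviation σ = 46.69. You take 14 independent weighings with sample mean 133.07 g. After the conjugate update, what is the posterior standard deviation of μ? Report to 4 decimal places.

12.3968

For Normal data with known variance σ², a Normal(μ₀, σ₀²) prior on μ is conjugate. Posterior precision = 1/σ₀² + n/σ²; posterior mean is the precision-weighted average of μ₀ and x̄.
σ₀² = 108.55² = 11783.1025, σ² = 46.69² = 2179.9561; σ² + n·σ₀² = 2179.9561 + 14·11783.1025 = 167143.3911.
Posterior precision = 1/σ₀² + n/σ² = 1/11783.1025 + 14/2179.9561 = (σ² + n·σ₀²)/(σ₀²σ²) = 167143.3911/(11783.1025·2179.9561); posterior variance σₙ² = σ₀²σ²/(σ² + n·σ₀²) = 11783.1025·2179.9561/167143.3911 = 153.680298.
Posterior SD = √σₙ² = √(11783.1025·2179.9561/167143.3911) = 12.3968.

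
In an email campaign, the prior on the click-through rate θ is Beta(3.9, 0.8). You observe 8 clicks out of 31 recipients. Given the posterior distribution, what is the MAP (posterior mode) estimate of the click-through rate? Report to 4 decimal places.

The Beta prior is conjugate to a Binomial/Bernoulli likelihood; the update adds successes to α and failures to β.
Posterior: Beta(α+k, β+n−k) = Beta(3.9+8, 0.8+23) = Beta(11.9, 23.8).
Mode of Beta(a,b) for a,b>1 is (a−1)/(a+b−2) = 10.9/33.7 = 0.3234.

0.3234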